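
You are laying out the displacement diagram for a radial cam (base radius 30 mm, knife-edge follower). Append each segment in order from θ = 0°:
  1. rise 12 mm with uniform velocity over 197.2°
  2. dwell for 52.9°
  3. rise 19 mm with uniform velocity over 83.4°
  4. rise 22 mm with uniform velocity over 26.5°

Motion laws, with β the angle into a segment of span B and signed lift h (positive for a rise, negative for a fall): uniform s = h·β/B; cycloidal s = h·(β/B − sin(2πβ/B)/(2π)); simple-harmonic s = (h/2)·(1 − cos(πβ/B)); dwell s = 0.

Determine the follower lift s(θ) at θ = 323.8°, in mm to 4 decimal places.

seg 1 [0°–197.2°] uniform, h=12: full span → s += 12 → s = 12.0000
seg 2 [197.2°–250.1°] dwell: s stays 12.0000
seg 3 [250.1°–333.5°] uniform, h=19: θ=323.8° here. β=73.7, B=83.4. 19·73.7/83.4 = 16.7902 → s = 28.7902

28.7902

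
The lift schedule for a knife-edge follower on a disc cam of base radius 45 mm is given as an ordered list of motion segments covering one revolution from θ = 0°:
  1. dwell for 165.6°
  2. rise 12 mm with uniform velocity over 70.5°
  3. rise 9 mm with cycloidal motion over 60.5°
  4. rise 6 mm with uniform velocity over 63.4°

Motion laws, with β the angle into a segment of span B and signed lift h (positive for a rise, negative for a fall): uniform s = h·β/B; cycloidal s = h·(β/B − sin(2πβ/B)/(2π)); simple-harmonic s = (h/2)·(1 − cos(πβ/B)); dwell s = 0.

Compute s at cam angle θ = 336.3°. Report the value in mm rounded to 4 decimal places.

seg 1 [0°–165.6°] dwell: s stays 0.0000
seg 2 [165.6°–236.1°] uniform, h=12: full span → s += 12 → s = 12.0000
seg 3 [236.1°–296.6°] cycloidal, h=9: full span → s += 9 → s = 21.0000
seg 4 [296.6°–360°] uniform, h=6: θ=336.3° here. β=39.7, B=63.4. 6·39.7/63.4 = 3.7571 → s = 24.7571

24.7571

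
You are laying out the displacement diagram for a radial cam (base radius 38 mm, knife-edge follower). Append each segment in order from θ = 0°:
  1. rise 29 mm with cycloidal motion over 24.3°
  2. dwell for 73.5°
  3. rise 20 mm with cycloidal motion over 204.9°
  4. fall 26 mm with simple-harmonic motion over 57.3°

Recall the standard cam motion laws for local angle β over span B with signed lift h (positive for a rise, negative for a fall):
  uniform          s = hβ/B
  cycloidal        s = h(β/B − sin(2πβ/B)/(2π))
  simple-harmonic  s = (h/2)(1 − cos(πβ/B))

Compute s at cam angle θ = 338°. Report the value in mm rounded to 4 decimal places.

seg 1 [0°–24.3°] cycloidal, h=29: full span → s += 29 → s = 29.0000
seg 2 [24.3°–97.8°] dwell: s stays 29.0000
seg 3 [97.8°–302.7°] cycloidal, h=20: full span → s += 20 → s = 49.0000
seg 4 [302.7°–360°] simple-harmonic, h=-26: θ=338° here. β=35.3, B=57.3. -26/2·(1 − cos(π·0.6161)) = -17.6355 → s = 31.3645

31.3645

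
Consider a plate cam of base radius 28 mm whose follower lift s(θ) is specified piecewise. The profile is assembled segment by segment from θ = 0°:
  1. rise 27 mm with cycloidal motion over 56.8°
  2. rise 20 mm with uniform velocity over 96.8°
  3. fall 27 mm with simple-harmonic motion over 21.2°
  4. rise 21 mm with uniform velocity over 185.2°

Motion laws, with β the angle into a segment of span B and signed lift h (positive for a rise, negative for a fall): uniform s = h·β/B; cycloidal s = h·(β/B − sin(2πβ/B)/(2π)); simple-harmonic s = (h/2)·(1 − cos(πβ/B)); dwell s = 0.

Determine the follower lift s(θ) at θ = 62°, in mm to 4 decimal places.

seg 1 [0°–56.8°] cycloidal, h=27: full span → s += 27 → s = 27.0000
seg 2 [56.8°–153.6°] uniform, h=20: θ=62° here. β=5.2, B=96.8. 20·5.2/96.8 = 1.0744 → s = 28.0744

28.0744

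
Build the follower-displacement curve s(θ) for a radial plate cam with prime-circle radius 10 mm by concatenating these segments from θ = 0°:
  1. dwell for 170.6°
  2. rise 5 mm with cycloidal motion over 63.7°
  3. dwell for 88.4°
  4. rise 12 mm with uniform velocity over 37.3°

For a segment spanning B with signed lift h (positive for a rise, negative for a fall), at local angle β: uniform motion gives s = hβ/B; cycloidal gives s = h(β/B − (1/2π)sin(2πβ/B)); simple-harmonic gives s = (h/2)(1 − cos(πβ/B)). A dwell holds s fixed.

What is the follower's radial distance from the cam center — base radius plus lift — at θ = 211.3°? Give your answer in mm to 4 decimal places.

seg 1 [0°–170.6°] dwell: s stays 0.0000
seg 2 [170.6°–234.3°] cycloidal, h=5: θ=211.3° here. β=40.7, B=63.7. 5·(0.6389 − sin(2π·0.6389)/(2π)) = 3.8044 → s = 3.8044
radial distance = base radius + s = 10 + 3.8044 = 13.8044

13.8044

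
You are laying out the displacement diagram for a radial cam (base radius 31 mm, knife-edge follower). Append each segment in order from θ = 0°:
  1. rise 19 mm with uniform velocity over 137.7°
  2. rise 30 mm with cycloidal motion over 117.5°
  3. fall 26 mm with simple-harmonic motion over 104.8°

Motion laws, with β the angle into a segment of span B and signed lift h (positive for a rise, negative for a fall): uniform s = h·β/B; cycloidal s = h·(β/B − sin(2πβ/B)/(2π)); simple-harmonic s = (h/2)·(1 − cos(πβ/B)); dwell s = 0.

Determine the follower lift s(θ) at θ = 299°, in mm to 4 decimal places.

seg 1 [0°–137.7°] uniform, h=19: full span → s += 19 → s = 19.0000
seg 2 [137.7°–255.2°] cycloidal, h=30: full span → s += 30 → s = 49.0000
seg 3 [255.2°–360°] simple-harmonic, h=-26: θ=299° here. β=43.8, B=104.8. -26/2·(1 − cos(π·0.4179)) = -9.6856 → s = 39.3144

39.3144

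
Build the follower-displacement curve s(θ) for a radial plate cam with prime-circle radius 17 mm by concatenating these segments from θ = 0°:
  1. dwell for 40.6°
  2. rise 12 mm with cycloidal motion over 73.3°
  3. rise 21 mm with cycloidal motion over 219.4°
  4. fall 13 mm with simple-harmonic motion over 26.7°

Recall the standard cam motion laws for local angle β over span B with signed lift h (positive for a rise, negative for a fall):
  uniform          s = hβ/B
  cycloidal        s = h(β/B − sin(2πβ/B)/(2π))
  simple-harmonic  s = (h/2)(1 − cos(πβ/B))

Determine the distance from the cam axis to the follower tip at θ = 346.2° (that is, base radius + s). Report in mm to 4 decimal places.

seg 1 [0°–40.6°] dwell: s stays 0.0000
seg 2 [40.6°–113.9°] cycloidal, h=12: full span → s += 12 → s = 12.0000
seg 3 [113.9°–333.3°] cycloidal, h=21: full span → s += 21 → s = 33.0000
seg 4 [333.3°–360°] simple-harmonic, h=-13: θ=346.2° here. β=12.9, B=26.7. -13/2·(1 − cos(π·0.4831)) = -6.1560 → s = 26.8440
radial distance = base radius + s = 17 + 26.8440 = 43.8440

43.8440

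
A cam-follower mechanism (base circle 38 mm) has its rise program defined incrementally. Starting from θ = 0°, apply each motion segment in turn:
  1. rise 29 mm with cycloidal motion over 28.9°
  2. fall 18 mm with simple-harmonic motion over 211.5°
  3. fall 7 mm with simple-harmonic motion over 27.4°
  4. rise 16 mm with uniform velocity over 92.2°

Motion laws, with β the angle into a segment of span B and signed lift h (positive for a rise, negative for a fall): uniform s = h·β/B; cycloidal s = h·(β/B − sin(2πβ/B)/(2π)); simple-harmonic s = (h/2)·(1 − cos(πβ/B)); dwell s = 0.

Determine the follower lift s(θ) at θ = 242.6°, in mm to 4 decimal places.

seg 1 [0°–28.9°] cycloidal, h=29: full span → s += 29 → s = 29.0000
seg 2 [28.9°–240.4°] simple-harmonic, h=-18: full span → s += -18 → s = 11.0000
seg 3 [240.4°–267.8°] simple-harmonic, h=-7: θ=242.6° here. β=2.2, B=27.4. -7/2·(1 − cos(π·0.0803)) = -0.1108 → s = 10.8892

10.8892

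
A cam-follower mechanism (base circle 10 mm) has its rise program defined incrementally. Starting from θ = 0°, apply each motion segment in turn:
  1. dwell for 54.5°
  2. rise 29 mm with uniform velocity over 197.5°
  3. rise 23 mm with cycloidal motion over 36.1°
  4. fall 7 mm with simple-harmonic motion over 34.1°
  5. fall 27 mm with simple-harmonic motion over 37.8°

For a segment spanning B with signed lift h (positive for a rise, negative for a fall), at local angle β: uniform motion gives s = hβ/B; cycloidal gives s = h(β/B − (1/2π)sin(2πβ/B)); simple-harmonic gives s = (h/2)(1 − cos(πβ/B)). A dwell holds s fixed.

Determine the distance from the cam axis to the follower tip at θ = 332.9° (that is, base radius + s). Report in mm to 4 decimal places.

seg 1 [0°–54.5°] dwell: s stays 0.0000
seg 2 [54.5°–252°] uniform, h=29: full span → s += 29 → s = 29.0000
seg 3 [252°–288.1°] cycloidal, h=23: full span → s += 23 → s = 52.0000
seg 4 [288.1°–322.2°] simple-harmonic, h=-7: full span → s += -7 → s = 45.0000
seg 5 [322.2°–360°] simple-harmonic, h=-27: θ=332.9° here. β=10.7, B=37.8. -27/2·(1 − cos(π·0.2831)) = -4.9955 → s = 40.0045
radial distance = base radius + s = 10 + 40.0045 = 50.0045

50.0045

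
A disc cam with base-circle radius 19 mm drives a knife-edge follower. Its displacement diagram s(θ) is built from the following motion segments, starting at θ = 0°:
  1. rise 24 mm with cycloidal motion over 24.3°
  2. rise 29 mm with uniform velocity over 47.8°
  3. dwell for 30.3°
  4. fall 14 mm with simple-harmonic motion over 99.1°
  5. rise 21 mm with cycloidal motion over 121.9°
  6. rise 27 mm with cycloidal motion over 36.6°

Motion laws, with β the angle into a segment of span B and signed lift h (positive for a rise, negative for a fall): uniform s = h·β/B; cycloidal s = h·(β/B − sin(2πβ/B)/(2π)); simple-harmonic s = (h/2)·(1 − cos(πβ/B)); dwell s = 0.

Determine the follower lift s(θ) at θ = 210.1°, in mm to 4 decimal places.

seg 1 [0°–24.3°] cycloidal, h=24: full span → s += 24 → s = 24.0000
seg 2 [24.3°–72.1°] uniform, h=29: full span → s += 29 → s = 53.0000
seg 3 [72.1°–102.4°] dwell: s stays 53.0000
seg 4 [102.4°–201.5°] simple-harmonic, h=-14: full span → s += -14 → s = 39.0000
seg 5 [201.5°–323.4°] cycloidal, h=21: θ=210.1° here. β=8.6, B=121.9. 21·(0.0705 − sin(2π·0.0705)/(2π)) = 0.0480 → s = 39.0480

39.0480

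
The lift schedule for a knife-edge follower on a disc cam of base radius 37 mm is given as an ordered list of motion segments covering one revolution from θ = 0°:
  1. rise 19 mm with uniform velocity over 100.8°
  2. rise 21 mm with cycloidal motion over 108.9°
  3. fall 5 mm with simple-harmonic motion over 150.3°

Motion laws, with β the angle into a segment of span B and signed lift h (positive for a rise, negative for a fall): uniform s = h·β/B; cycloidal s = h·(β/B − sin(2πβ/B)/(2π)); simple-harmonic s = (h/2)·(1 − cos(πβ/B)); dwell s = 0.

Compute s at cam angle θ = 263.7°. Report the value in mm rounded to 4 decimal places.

seg 1 [0°–100.8°] uniform, h=19: full span → s += 19 → s = 19.0000
seg 2 [100.8°–209.7°] cycloidal, h=21: full span → s += 21 → s = 40.0000
seg 3 [209.7°–360°] simple-harmonic, h=-5: θ=263.7° here. β=54, B=150.3. -5/2·(1 − cos(π·0.3593)) = -1.4304 → s = 38.5696

38.5696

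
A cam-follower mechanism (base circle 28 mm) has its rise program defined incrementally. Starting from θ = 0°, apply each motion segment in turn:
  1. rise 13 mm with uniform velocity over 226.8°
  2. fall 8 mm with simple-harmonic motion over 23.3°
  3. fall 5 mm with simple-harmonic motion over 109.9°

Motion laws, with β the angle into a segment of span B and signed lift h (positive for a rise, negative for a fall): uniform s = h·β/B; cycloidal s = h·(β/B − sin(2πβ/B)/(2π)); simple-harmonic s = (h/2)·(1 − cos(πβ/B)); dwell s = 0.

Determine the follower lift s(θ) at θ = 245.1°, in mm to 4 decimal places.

seg 1 [0°–226.8°] uniform, h=13: full span → s += 13 → s = 13.0000
seg 2 [226.8°–250.1°] simple-harmonic, h=-8: θ=245.1° here. β=18.3, B=23.3. -8/2·(1 − cos(π·0.7854)) = -7.1249 → s = 5.8751

5.8751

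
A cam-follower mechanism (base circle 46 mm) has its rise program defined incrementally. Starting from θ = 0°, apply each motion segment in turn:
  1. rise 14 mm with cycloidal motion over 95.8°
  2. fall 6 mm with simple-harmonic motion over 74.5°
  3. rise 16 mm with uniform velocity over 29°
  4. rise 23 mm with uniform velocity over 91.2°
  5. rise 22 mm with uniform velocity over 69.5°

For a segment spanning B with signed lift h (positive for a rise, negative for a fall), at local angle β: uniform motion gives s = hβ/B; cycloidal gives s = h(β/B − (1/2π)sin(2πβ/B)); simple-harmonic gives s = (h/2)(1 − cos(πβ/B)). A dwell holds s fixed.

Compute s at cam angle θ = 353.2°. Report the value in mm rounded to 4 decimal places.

seg 1 [0°–95.8°] cycloidal, h=14: full span → s += 14 → s = 14.0000
seg 2 [95.8°–170.3°] simple-harmonic, h=-6: full span → s += -6 → s = 8.0000
seg 3 [170.3°–199.3°] uniform, h=16: full span → s += 16 → s = 24.0000
seg 4 [199.3°–290.5°] uniform, h=23: full span → s += 23 → s = 47.0000
seg 5 [290.5°–360°] uniform, h=22: θ=353.2° here. β=62.7, B=69.5. 22·62.7/69.5 = 19.8475 → s = 66.8475

66.8475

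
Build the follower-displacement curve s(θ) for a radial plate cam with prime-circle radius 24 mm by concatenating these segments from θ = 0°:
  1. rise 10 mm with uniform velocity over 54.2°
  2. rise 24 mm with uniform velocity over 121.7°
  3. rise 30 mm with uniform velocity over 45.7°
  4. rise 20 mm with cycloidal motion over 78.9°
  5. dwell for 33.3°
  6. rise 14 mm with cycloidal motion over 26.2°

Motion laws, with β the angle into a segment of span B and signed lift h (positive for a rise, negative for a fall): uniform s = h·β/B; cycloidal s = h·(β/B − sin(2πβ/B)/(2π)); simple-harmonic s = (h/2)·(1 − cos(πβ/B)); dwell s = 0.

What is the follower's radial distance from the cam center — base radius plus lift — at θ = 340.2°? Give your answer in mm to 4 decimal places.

seg 1 [0°–54.2°] uniform, h=10: full span → s += 10 → s = 10.0000
seg 2 [54.2°–175.9°] uniform, h=24: full span → s += 24 → s = 34.0000
seg 3 [175.9°–221.6°] uniform, h=30: full span → s += 30 → s = 64.0000
seg 4 [221.6°–300.5°] cycloidal, h=20: full span → s += 20 → s = 84.0000
seg 5 [300.5°–333.8°] dwell: s stays 84.0000
seg 6 [333.8°–360°] cycloidal, h=14: θ=340.2° here. β=6.4, B=26.2. 14·(0.2443 − sin(2π·0.2443)/(2π)) = 1.1931 → s = 85.1931
radial distance = base radius + s = 24 + 85.1931 = 109.1931

109.1931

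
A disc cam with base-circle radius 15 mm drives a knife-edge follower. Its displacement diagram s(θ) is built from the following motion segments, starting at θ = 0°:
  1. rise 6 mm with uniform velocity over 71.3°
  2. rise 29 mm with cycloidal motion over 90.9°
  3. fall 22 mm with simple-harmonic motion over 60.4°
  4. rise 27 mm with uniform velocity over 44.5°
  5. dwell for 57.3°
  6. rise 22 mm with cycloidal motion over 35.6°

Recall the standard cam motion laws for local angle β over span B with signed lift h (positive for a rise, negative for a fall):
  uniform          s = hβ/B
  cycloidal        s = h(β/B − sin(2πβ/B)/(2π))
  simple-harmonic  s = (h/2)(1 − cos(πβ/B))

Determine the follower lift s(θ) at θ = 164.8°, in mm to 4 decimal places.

seg 1 [0°–71.3°] uniform, h=6: full span → s += 6 → s = 6.0000
seg 2 [71.3°–162.2°] cycloidal, h=29: full span → s += 29 → s = 35.0000
seg 3 [162.2°–222.6°] simple-harmonic, h=-22: θ=164.8° here. β=2.6, B=60.4. -22/2·(1 − cos(π·0.0430)) = -0.1004 → s = 34.8996

34.8996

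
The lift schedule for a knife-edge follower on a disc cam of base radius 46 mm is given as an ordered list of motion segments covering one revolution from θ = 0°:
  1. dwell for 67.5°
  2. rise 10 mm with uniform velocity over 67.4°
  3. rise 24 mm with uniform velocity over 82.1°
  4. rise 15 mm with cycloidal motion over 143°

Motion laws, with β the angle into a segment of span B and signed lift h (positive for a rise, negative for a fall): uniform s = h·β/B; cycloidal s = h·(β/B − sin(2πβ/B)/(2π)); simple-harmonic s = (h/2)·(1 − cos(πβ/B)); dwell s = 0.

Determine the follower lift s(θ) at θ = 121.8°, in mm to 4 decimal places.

seg 1 [0°–67.5°] dwell: s stays 0.0000
seg 2 [67.5°–134.9°] uniform, h=10: θ=121.8° here. β=54.3, B=67.4. 10·54.3/67.4 = 8.0564 → s = 8.0564

8.0564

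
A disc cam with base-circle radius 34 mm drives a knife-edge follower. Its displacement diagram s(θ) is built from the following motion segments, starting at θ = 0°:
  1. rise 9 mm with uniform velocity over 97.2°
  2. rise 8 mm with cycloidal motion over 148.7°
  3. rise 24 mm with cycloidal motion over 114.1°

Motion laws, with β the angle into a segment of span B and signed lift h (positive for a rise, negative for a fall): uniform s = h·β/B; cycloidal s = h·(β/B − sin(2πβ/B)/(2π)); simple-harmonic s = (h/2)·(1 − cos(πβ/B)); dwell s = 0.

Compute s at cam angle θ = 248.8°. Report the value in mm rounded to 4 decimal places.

seg 1 [0°–97.2°] uniform, h=9: full span → s += 9 → s = 9.0000
seg 2 [97.2°–245.9°] cycloidal, h=8: full span → s += 8 → s = 17.0000
seg 3 [245.9°–360°] cycloidal, h=24: θ=248.8° here. β=2.9, B=114.1. 24·(0.0254 − sin(2π·0.0254)/(2π)) = 0.0026 → s = 17.0026

17.0026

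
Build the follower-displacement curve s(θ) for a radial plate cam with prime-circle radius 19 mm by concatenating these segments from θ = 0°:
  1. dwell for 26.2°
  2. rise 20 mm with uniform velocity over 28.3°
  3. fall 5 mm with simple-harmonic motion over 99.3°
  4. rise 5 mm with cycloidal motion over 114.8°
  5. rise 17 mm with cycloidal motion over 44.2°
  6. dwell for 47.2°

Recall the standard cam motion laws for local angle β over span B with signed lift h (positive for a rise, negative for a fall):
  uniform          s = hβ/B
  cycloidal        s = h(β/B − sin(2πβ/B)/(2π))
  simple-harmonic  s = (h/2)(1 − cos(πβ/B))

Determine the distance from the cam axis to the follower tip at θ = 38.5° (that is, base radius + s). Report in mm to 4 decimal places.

seg 1 [0°–26.2°] dwell: s stays 0.0000
seg 2 [26.2°–54.5°] uniform, h=20: θ=38.5° here. β=12.3, B=28.3. 20·12.3/28.3 = 8.6926 → s = 8.6926
radial distance = base radius + s = 19 + 8.6926 = 27.6926

27.6926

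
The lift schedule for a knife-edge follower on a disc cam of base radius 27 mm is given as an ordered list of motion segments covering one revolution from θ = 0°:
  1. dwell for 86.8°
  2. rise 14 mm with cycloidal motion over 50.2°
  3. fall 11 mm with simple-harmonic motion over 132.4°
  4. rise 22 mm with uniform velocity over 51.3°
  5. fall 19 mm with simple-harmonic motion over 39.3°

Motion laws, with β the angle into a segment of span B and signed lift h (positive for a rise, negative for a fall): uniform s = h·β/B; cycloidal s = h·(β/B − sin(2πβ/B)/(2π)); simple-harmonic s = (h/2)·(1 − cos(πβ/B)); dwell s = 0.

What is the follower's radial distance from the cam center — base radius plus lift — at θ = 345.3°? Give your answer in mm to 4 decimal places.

seg 1 [0°–86.8°] dwell: s stays 0.0000
seg 2 [86.8°–137°] cycloidal, h=14: full span → s += 14 → s = 14.0000
seg 3 [137°–269.4°] simple-harmonic, h=-11: full span → s += -11 → s = 3.0000
seg 4 [269.4°–320.7°] uniform, h=22: full span → s += 22 → s = 25.0000
seg 5 [320.7°–360°] simple-harmonic, h=-19: θ=345.3° here. β=24.6, B=39.3. -19/2·(1 − cos(π·0.6260)) = -13.1618 → s = 11.8382
radial distance = base radius + s = 27 + 11.8382 = 38.8382

38.8382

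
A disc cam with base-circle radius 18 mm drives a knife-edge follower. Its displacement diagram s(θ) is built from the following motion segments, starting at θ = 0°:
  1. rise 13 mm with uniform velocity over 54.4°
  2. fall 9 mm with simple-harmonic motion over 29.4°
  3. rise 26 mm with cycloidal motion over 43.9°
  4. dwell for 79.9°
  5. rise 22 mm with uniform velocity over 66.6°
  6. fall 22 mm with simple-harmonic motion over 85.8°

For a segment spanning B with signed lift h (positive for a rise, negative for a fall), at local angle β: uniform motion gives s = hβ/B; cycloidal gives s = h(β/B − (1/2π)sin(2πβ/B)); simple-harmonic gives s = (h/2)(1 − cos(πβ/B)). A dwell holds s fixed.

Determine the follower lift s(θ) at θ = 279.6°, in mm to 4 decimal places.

seg 1 [0°–54.4°] uniform, h=13: full span → s += 13 → s = 13.0000
seg 2 [54.4°–83.8°] simple-harmonic, h=-9: full span → s += -9 → s = 4.0000
seg 3 [83.8°–127.7°] cycloidal, h=26: full span → s += 26 → s = 30.0000
seg 4 [127.7°–207.6°] dwell: s stays 30.0000
seg 5 [207.6°–274.2°] uniform, h=22: full span → s += 22 → s = 52.0000
seg 6 [274.2°–360°] simple-harmonic, h=-22: θ=279.6° here. β=5.4, B=85.8. -22/2·(1 − cos(π·0.0629)) = -0.2143 → s = 51.7857

51.7857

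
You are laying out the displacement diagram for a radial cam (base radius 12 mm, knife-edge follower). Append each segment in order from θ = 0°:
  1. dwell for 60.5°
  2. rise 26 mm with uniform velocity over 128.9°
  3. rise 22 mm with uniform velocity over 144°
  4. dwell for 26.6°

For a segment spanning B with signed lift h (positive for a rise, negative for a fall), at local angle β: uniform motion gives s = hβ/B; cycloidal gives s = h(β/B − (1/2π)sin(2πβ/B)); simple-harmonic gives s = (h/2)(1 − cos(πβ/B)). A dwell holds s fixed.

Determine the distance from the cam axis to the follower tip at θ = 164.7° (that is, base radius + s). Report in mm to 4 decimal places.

seg 1 [0°–60.5°] dwell: s stays 0.0000
seg 2 [60.5°–189.4°] uniform, h=26: θ=164.7° here. β=104.2, B=128.9. 26·104.2/128.9 = 21.0178 → s = 21.0178
radial distance = base radius + s = 12 + 21.0178 = 33.0178

33.0178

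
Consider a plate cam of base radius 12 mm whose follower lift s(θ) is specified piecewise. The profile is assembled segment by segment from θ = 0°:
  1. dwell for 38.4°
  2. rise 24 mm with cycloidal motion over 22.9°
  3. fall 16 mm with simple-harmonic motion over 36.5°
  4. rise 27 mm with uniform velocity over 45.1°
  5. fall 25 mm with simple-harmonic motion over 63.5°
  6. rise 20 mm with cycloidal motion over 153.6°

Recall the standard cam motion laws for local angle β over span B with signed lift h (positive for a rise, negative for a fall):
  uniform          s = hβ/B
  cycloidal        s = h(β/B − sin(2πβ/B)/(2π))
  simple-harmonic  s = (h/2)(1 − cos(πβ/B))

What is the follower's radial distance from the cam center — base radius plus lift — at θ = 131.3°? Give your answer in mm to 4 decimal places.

seg 1 [0°–38.4°] dwell: s stays 0.0000
seg 2 [38.4°–61.3°] cycloidal, h=24: full span → s += 24 → s = 24.0000
seg 3 [61.3°–97.8°] simple-harmonic, h=-16: full span → s += -16 → s = 8.0000
seg 4 [97.8°–142.9°] uniform, h=27: θ=131.3° here. β=33.5, B=45.1. 27·33.5/45.1 = 20.0554 → s = 28.0554
radial distance = base radius + s = 12 + 28.0554 = 40.0554

40.0554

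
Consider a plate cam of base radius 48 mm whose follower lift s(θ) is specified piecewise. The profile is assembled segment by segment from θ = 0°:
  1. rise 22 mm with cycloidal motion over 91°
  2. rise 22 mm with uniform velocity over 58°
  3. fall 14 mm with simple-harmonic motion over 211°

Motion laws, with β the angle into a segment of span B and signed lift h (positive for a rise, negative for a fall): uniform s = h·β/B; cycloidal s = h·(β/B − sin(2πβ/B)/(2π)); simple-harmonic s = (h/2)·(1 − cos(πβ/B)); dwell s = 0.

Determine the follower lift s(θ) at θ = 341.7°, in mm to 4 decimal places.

seg 1 [0°–91°] cycloidal, h=22: full span → s += 22 → s = 22.0000
seg 2 [91°–149°] uniform, h=22: full span → s += 22 → s = 44.0000
seg 3 [149°–360°] simple-harmonic, h=-14: θ=341.7° here. β=192.7, B=211. -14/2·(1 − cos(π·0.9133)) = -13.7418 → s = 30.2582

30.2582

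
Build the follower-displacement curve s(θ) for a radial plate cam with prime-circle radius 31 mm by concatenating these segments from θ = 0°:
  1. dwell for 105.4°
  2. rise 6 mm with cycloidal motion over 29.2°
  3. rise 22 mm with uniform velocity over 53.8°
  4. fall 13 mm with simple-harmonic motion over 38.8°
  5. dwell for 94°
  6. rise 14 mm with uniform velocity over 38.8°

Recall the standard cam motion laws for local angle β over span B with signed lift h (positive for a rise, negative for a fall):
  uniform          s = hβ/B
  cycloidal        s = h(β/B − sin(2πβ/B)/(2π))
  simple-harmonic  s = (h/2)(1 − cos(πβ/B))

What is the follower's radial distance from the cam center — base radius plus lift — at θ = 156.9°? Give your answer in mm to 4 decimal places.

seg 1 [0°–105.4°] dwell: s stays 0.0000
seg 2 [105.4°–134.6°] cycloidal, h=6: full span → s += 6 → s = 6.0000
seg 3 [134.6°–188.4°] uniform, h=22: θ=156.9° here. β=22.3, B=53.8. 22·22.3/53.8 = 9.1190 → s = 15.1190
radial distance = base radius + s = 31 + 15.1190 = 46.1190

46.1190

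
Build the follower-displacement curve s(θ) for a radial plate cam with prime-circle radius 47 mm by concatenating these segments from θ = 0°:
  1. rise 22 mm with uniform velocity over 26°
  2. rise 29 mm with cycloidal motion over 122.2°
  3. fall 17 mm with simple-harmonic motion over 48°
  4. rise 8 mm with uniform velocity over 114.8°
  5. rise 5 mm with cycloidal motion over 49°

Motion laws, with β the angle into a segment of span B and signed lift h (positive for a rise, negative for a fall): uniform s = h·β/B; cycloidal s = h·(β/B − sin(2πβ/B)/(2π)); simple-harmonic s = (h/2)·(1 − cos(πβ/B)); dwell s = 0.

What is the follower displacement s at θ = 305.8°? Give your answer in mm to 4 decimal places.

seg 1 [0°–26°] uniform, h=22: full span → s += 22 → s = 22.0000
seg 2 [26°–148.2°] cycloidal, h=29: full span → s += 29 → s = 51.0000
seg 3 [148.2°–196.2°] simple-harmonic, h=-17: full span → s += -17 → s = 34.0000
seg 4 [196.2°–311°] uniform, h=8: θ=305.8° here. β=109.6, B=114.8. 8·109.6/114.8 = 7.6376 → s = 41.6376

41.6376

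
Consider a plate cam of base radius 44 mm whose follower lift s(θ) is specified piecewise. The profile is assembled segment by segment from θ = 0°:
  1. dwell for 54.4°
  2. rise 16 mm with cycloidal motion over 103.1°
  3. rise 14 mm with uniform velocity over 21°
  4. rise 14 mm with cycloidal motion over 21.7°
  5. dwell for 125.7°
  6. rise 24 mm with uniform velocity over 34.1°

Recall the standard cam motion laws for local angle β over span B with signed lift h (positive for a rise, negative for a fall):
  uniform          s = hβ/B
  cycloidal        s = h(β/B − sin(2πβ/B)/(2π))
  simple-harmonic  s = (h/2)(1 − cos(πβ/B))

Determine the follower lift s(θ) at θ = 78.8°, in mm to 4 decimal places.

seg 1 [0°–54.4°] dwell: s stays 0.0000
seg 2 [54.4°–157.5°] cycloidal, h=16: θ=78.8° here. β=24.4, B=103.1. 16·(0.2367 − sin(2π·0.2367)/(2π)) = 1.2491 → s = 1.2491

1.2491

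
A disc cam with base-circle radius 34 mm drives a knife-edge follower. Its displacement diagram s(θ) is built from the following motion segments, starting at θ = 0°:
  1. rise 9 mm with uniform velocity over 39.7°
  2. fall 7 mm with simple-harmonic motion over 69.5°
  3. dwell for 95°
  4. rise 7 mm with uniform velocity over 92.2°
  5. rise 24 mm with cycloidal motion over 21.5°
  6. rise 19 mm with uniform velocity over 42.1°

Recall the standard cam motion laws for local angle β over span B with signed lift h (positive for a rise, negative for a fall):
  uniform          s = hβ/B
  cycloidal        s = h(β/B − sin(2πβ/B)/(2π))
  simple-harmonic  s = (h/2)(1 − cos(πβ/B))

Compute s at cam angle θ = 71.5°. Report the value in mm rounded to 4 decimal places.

seg 1 [0°–39.7°] uniform, h=9: full span → s += 9 → s = 9.0000
seg 2 [39.7°–109.2°] simple-harmonic, h=-7: θ=71.5° here. β=31.8, B=69.5. -7/2·(1 − cos(π·0.4576)) = -3.0347 → s = 5.9653

5.9653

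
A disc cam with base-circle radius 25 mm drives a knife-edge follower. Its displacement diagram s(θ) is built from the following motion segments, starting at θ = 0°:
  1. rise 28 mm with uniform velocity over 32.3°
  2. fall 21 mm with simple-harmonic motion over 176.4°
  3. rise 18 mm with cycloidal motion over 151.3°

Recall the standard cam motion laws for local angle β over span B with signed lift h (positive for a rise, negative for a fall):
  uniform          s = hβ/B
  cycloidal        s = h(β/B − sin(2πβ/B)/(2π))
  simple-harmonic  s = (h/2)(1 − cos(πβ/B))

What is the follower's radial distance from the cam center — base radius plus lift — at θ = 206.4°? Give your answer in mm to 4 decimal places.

seg 1 [0°–32.3°] uniform, h=28: full span → s += 28 → s = 28.0000
seg 2 [32.3°–208.7°] simple-harmonic, h=-21: θ=206.4° here. β=174.1, B=176.4. -21/2·(1 − cos(π·0.9870)) = -20.9912 → s = 7.0088
radial distance = base radius + s = 25 + 7.0088 = 32.0088

32.0088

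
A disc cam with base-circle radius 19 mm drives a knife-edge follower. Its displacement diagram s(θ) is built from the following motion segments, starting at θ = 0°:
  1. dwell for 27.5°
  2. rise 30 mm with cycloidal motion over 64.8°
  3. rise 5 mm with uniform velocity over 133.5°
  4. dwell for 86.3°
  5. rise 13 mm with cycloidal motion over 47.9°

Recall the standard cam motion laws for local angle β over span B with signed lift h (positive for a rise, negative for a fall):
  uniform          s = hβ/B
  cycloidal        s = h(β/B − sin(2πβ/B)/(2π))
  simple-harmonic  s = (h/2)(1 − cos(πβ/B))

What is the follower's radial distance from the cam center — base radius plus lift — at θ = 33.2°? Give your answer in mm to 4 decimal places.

seg 1 [0°–27.5°] dwell: s stays 0.0000
seg 2 [27.5°–92.3°] cycloidal, h=30: θ=33.2° here. β=5.7, B=64.8. 30·(0.0880 − sin(2π·0.0880)/(2π)) = 0.1323 → s = 0.1323
radial distance = base radius + s = 19 + 0.1323 = 19.1323

19.1323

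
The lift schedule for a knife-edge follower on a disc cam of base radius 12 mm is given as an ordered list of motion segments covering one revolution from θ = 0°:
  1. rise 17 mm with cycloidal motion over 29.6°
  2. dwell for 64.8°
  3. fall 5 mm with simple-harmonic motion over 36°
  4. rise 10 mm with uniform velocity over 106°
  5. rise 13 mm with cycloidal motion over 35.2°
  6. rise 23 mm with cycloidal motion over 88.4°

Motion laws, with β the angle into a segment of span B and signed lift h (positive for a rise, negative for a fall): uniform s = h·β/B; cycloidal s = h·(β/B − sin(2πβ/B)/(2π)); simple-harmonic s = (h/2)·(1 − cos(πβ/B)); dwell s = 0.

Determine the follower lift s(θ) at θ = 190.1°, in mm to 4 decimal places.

seg 1 [0°–29.6°] cycloidal, h=17: full span → s += 17 → s = 17.0000
seg 2 [29.6°–94.4°] dwell: s stays 17.0000
seg 3 [94.4°–130.4°] simple-harmonic, h=-5: full span → s += -5 → s = 12.0000
seg 4 [130.4°–236.4°] uniform, h=10: θ=190.1° here. β=59.7, B=106. 10·59.7/106 = 5.6321 → s = 17.6321

17.6321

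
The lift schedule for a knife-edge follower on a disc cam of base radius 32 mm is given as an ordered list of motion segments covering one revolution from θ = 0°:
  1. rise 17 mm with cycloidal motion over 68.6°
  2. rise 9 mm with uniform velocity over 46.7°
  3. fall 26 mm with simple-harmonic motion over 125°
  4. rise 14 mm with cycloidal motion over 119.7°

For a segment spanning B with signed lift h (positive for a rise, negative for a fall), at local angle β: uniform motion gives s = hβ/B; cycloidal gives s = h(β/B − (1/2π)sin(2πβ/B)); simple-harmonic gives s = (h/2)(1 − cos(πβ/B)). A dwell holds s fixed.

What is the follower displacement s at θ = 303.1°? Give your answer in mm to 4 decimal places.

seg 1 [0°–68.6°] cycloidal, h=17: full span → s += 17 → s = 17.0000
seg 2 [68.6°–115.3°] uniform, h=9: full span → s += 9 → s = 26.0000
seg 3 [115.3°–240.3°] simple-harmonic, h=-26: full span → s += -26 → s = 0.0000
seg 4 [240.3°–360°] cycloidal, h=14: θ=303.1° here. β=62.8, B=119.7. 14·(0.5246 − sin(2π·0.5246)/(2π)) = 7.6887 → s = 7.6887

7.6887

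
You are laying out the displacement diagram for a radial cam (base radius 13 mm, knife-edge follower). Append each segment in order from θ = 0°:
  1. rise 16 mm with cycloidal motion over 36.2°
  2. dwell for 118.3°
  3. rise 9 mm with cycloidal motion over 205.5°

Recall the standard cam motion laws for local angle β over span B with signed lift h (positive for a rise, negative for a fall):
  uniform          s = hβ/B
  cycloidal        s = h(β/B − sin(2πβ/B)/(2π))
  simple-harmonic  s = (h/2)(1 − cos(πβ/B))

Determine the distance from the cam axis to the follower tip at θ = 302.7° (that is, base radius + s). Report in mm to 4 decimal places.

seg 1 [0°–36.2°] cycloidal, h=16: full span → s += 16 → s = 16.0000
seg 2 [36.2°–154.5°] dwell: s stays 16.0000
seg 3 [154.5°–360°] cycloidal, h=9: θ=302.7° here. β=148.2, B=205.5. 9·(0.7212 − sin(2π·0.7212)/(2π)) = 7.8995 → s = 23.8995
radial distance = base radius + s = 13 + 23.8995 = 36.8995

36.8995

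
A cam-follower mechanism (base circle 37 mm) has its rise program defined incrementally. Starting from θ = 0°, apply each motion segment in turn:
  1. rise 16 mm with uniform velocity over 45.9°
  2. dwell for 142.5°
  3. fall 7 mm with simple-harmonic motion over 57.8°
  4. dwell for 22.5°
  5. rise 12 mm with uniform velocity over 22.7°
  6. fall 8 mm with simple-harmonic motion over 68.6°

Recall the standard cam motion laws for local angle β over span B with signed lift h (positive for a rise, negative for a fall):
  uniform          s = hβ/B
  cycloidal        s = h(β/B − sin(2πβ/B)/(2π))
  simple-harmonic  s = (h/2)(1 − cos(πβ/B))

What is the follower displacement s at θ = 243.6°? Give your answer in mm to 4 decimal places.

seg 1 [0°–45.9°] uniform, h=16: full span → s += 16 → s = 16.0000
seg 2 [45.9°–188.4°] dwell: s stays 16.0000
seg 3 [188.4°–246.2°] simple-harmonic, h=-7: θ=243.6° here. β=55.2, B=57.8. -7/2·(1 − cos(π·0.9550)) = -6.9651 → s = 9.0349

9.0349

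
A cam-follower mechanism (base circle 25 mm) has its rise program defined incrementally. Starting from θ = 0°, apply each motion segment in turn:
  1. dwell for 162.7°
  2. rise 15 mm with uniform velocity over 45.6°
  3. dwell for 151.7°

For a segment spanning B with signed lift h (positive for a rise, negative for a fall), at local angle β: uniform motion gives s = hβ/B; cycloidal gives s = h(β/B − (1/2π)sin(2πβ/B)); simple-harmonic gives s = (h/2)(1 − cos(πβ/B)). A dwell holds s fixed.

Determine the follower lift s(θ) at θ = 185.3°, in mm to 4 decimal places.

seg 1 [0°–162.7°] dwell: s stays 0.0000
seg 2 [162.7°–208.3°] uniform, h=15: θ=185.3° here. β=22.6, B=45.6. 15·22.6/45.6 = 7.4342 → s = 7.4342

7.4342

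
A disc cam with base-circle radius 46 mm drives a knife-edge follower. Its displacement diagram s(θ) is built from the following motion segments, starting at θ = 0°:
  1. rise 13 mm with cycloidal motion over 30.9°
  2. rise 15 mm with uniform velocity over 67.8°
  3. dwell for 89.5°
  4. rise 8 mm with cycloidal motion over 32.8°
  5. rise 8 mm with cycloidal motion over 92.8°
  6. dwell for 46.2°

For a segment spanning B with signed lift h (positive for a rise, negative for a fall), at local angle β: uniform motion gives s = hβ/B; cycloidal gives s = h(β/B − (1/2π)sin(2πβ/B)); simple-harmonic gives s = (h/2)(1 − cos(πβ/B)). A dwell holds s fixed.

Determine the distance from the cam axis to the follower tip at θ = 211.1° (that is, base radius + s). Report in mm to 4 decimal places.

seg 1 [0°–30.9°] cycloidal, h=13: full span → s += 13 → s = 13.0000
seg 2 [30.9°–98.7°] uniform, h=15: full span → s += 15 → s = 28.0000
seg 3 [98.7°–188.2°] dwell: s stays 28.0000
seg 4 [188.2°–221°] cycloidal, h=8: θ=211.1° here. β=22.9, B=32.8. 8·(0.6982 − sin(2π·0.6982)/(2π)) = 6.7917 → s = 34.7917
radial distance = base radius + s = 46 + 34.7917 = 80.7917

80.7917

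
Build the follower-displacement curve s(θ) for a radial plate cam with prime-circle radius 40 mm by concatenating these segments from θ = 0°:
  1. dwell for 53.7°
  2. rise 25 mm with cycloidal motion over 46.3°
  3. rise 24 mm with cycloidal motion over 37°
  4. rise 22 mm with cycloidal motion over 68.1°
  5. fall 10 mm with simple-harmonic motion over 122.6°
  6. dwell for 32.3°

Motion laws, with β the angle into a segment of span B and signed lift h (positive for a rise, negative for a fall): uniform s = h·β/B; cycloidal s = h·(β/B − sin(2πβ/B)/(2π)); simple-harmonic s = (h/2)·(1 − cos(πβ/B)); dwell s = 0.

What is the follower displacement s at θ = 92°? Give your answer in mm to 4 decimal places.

seg 1 [0°–53.7°] dwell: s stays 0.0000
seg 2 [53.7°–100°] cycloidal, h=25: θ=92° here. β=38.3, B=46.3. 25·(0.8272 − sin(2π·0.8272)/(2π)) = 24.2001 → s = 24.2001

24.2001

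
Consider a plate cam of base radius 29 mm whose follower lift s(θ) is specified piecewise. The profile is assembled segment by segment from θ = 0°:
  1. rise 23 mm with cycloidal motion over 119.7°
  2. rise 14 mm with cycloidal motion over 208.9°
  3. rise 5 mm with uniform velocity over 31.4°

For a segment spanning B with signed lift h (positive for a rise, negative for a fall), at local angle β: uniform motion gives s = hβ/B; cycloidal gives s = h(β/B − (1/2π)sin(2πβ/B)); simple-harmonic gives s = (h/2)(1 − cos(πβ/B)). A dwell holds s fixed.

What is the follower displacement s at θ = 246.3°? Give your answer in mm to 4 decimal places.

seg 1 [0°–119.7°] cycloidal, h=23: full span → s += 23 → s = 23.0000
seg 2 [119.7°–328.6°] cycloidal, h=14: θ=246.3° here. β=126.6, B=208.9. 14·(0.6060 − sin(2π·0.6060)/(2π)) = 9.8615 → s = 32.8615

32.8615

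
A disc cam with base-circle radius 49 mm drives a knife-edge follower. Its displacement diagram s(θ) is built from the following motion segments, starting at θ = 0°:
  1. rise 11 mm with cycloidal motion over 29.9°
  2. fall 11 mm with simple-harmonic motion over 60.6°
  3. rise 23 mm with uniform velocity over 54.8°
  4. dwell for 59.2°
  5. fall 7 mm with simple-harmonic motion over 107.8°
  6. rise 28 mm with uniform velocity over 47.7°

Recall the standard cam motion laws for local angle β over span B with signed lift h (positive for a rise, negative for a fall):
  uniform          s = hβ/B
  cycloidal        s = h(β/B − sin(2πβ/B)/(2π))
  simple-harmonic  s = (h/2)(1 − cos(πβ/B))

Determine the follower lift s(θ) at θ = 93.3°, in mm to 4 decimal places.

seg 1 [0°–29.9°] cycloidal, h=11: full span → s += 11 → s = 11.0000
seg 2 [29.9°–90.5°] simple-harmonic, h=-11: full span → s += -11 → s = 0.0000
seg 3 [90.5°–145.3°] uniform, h=23: θ=93.3° here. β=2.8, B=54.8. 23·2.8/54.8 = 1.1752 → s = 1.1752

1.1752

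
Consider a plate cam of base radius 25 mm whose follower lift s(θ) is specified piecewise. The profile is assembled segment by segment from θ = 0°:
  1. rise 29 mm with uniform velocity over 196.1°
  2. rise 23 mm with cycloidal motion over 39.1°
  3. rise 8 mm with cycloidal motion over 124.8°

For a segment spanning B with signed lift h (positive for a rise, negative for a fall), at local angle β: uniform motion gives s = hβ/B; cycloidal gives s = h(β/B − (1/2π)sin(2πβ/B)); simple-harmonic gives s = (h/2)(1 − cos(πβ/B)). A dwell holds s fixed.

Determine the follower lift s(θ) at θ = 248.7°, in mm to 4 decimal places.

seg 1 [0°–196.1°] uniform, h=29: full span → s += 29 → s = 29.0000
seg 2 [196.1°–235.2°] cycloidal, h=23: full span → s += 23 → s = 52.0000
seg 3 [235.2°–360°] cycloidal, h=8: θ=248.7° here. β=13.5, B=124.8. 8·(0.1082 − sin(2π·0.1082)/(2π)) = 0.0651 → s = 52.0651

52.0651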